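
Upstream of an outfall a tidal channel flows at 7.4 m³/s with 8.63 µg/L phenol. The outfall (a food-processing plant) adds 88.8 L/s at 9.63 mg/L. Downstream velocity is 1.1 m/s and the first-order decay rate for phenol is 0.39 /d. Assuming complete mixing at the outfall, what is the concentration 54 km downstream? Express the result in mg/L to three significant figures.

88.8 L/s = 0.0888 m³/s.
8.63 µg/L = 0.00863 mg/L.
After complete mixing, C₀ = (0.0888·9.63 + 7.4·0.00863) / 7.489 = 0.1227 mg/L.
Travel time t = 5.4e+04 m / 1.1 m/s = 4.909e+04 s = 0.5682 d.
C = 0.1227·exp(−0.39·0.5682) = 0.1227·0.8012 = 0.09833 mg/L.

0.0983 mg/L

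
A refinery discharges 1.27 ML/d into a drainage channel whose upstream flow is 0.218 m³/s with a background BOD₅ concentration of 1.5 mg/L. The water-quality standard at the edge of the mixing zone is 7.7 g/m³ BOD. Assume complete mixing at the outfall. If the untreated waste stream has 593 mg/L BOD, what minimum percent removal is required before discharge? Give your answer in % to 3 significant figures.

83.2 %

1.27 ML/d = 0.0147 m³/s.
Mass balance: 7.7·0.2327 = 0.0147·Cₑ + 0.218·1.5.
Cₑ = (1.792 − 0.327) / 0.0147 = 99.65 mg/L.
Required removal = 1 − 99.65/593 = 83.2 %.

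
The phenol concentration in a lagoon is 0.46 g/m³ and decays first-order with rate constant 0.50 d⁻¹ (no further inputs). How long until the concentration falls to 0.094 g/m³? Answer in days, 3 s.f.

3.18 d

t = ln(C₀/C)/k = ln(0.46/0.094)/0.50 = 1.588/0.50 = 3.176 d.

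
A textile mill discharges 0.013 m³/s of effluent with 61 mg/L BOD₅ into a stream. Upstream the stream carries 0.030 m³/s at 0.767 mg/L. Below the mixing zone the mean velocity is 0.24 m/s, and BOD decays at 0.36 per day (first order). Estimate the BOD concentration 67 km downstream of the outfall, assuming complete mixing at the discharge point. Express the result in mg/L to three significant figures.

5.93 mg/L

After complete mixing, C₀ = (0.013·61 + 0.03·0.767) / 0.043 = 18.98 mg/L.
Travel time t = 6.7e+04 m / 0.24 m/s = 2.792e+05 s = 3.231 d.
C = 18.98·exp(−0.36·3.231) = 18.98·0.3125 = 5.93 mg/L.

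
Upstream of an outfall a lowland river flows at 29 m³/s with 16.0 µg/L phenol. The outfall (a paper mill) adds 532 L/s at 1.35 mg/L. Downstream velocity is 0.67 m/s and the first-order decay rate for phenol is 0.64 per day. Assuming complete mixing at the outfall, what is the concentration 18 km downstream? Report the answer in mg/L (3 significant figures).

532 L/s = 0.532 m³/s.
16.0 µg/L = 0.016 mg/L.
After complete mixing, C₀ = (0.532·1.35 + 29·0.016) / 29.53 = 0.04003 mg/L.
Travel time t = 1.8e+04 m / 0.67 m/s = 2.687e+04 s = 0.3109 d.
C = 0.04003·exp(−0.64·0.3109) = 0.04003·0.8195 = 0.03281 mg/L.

0.0328 mg/L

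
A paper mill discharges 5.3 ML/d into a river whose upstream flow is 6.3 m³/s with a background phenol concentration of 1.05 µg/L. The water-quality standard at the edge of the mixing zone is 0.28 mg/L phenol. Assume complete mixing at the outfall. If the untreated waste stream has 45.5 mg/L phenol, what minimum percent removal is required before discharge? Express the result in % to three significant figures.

5.3 ML/d = 0.06134 m³/s.
1.05 µg/L = 0.00105 mg/L.
Mass balance: 0.28·6.361 = 0.06134·Cₑ + 6.3·0.00105.
Cₑ = (1.781 − 0.006615) / 0.06134 = 28.93 mg/L.
Required removal = 1 − 28.93/45.5 = 36.42 %.

36.4 %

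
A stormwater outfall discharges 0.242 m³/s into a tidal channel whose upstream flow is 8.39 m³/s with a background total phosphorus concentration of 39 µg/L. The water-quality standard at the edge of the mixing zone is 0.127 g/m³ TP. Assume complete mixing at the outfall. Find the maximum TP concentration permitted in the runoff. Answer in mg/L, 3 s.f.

3.18 mg/L

39 µg/L = 0.039 mg/L.
Mass balance: 0.127·8.632 = 0.242·Cₑ + 8.39·0.039.
Cₑ = (1.096 − 0.3272) / 0.242 = 3.178 mg/L.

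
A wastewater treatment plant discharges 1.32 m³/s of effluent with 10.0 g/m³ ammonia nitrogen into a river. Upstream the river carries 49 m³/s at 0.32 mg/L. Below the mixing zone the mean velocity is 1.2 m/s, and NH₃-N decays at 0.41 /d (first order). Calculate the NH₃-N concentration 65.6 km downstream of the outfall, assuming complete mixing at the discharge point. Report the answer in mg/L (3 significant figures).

After complete mixing, C₀ = (1.32·10 + 49·0.32) / 50.32 = 0.5739 mg/L.
Travel time t = 6.56e+04 m / 1.2 m/s = 5.467e+04 s = 0.6327 d.
C = 0.5739·exp(−0.41·0.6327) = 0.5739·0.7715 = 0.4428 mg/L.

0.443 mg/L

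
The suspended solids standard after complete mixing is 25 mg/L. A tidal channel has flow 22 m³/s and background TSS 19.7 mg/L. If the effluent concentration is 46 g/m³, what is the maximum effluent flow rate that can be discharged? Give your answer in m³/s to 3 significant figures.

5.55 m³/s

Mass balance at complete mixing: C_std·(Q_w + Q_r) = Q_w·C_e + Q_r·C_b.
Rearranging, Q_w = Q_r·(C_std − C_b)/(C_e − C_std) = 22·(25 − 19.7) / (46 − 25) = 5.552 m³/s.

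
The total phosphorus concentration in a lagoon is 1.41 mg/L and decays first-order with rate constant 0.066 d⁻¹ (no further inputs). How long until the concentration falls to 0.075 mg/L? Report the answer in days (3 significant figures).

44.5 d

t = ln(C₀/C)/k = ln(1.41/0.075)/0.066 = 2.934/0.066 = 44.45 d.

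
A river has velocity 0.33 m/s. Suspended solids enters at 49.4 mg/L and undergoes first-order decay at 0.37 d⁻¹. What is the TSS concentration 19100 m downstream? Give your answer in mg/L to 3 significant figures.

Travel time t = 19100 m / 0.33 m/s = 1.91e+04/0.33 = 5.788e+04 s = 0.6699 d.
First-order decay: C = 49.4·exp(−0.37·0.6699) = 49.4·0.7805 = 38.56 mg/L.

38.6 mg/L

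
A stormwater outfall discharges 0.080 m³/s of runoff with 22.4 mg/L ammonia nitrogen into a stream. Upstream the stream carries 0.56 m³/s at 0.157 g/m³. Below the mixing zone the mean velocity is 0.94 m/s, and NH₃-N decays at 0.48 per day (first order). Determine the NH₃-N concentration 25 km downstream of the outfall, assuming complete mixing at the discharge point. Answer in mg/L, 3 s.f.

After complete mixing, C₀ = (0.08·22.4 + 0.56·0.157) / 0.64 = 2.937 mg/L.
Travel time t = 2.5e+04 m / 0.94 m/s = 2.66e+04 s = 0.3078 d.
C = 2.937·exp(−0.48·0.3078) = 2.937·0.8626 = 2.534 mg/L.

2.53 mg/L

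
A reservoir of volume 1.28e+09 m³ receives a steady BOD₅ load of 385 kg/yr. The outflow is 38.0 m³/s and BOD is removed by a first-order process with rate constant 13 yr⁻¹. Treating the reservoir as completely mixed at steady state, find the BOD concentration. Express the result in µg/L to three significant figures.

0.0216 µg/L

Outflow Q = 38.0 m³/s × 3.156e+07 s/yr = 1.199e+09 m³/yr.
Steady-state CSTR mass balance: W = Q·C + k·V·C, so C = W/(Q + kV).
Q + kV = 1.199e+09 + 13·1.28e+09 = 1.784e+10 m³/yr.
C = 385/1.784e+10 = 2.158e-08 kg/m³ = 2.158e-05 mg/L = 0.02158 µg/L.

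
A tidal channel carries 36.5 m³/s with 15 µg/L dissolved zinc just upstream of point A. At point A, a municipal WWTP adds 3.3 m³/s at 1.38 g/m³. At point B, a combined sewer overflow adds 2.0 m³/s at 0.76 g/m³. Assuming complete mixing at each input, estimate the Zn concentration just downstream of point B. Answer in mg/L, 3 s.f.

0.158 mg/L

15 µg/L = 0.015 mg/L.
After input A: C = (36.5·0.015 + 3.3·1.38) / 39.8 = 0.1282 mg/L.
After input B: C = (39.8·0.1282 + 2·0.76) / 41.8 = 0.1584 mg/L.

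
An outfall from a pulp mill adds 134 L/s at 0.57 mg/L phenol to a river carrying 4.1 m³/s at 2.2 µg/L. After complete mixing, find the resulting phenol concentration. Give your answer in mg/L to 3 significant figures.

134 L/s = 0.134 m³/s.
2.2 µg/L = 0.0022 mg/L.
Conservation of mass across the mixing zone: C = (0.134·0.57 + 4.1·0.0022) / (0.134 + 4.1) = 0.0854/4.234 = 0.02017 mg/L.

0.0202 mg/L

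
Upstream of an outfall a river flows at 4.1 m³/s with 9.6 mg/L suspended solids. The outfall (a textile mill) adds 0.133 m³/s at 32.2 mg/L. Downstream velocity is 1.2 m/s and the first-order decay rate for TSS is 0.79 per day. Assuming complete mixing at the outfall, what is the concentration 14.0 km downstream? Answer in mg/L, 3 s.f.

9.27 mg/L

After complete mixing, C₀ = (0.133·32.2 + 4.1·9.6) / 4.233 = 10.31 mg/L.
Travel time t = 1.4e+04 m / 1.2 m/s = 1.167e+04 s = 0.135 d.
C = 10.31·exp(−0.79·0.135) = 10.31·0.8988 = 9.267 mg/L.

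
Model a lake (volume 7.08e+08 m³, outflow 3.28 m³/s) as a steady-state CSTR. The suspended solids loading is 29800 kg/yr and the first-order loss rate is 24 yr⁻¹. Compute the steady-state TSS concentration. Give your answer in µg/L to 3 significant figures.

1.74 µg/L

Outflow Q = 3.28 m³/s × 3.156e+07 s/yr = 1.035e+08 m³/yr.
Steady-state CSTR mass balance: W = Q·C + k·V·C, so C = W/(Q + kV).
Q + kV = 1.035e+08 + 24·7.08e+08 = 1.71e+10 m³/yr.
C = 29800/1.71e+10 = 1.743e-06 kg/m³ = 0.001743 mg/L = 1.743 µg/L.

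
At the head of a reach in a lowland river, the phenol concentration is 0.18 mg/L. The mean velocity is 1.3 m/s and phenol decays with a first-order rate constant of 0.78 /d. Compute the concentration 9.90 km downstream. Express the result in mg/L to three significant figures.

0.168 mg/L

Travel time t = 9.90 km / 1.3 m/s = 9900/1.3 = 7615 s = 0.08814 d.
First-order decay: C = 0.18·exp(−0.78·0.08814) = 0.18·0.9336 = 0.168 mg/L.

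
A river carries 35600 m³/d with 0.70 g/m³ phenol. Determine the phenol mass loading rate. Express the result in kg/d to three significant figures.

35600 m³/d = 0.412 m³/s.
Mass flux = Q·C = 0.412 m³/s × 0.7 g/m³ = 0.2884 g/s.
= 0.2884 g/s × 86.4 = 24.92 kg/d.

24.9 kg/d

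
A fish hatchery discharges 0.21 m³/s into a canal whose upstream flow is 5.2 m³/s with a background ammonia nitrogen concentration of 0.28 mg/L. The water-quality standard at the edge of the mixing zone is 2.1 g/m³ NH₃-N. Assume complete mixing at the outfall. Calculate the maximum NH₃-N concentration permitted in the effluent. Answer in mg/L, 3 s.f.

Mass balance: 2.1·5.41 = 0.21·Cₑ + 5.2·0.28.
Cₑ = (11.36 − 1.456) / 0.21 = 47.17 mg/L.

47.2 mg/L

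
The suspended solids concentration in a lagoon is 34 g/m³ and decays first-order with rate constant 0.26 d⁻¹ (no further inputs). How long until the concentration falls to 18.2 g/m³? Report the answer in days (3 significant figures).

t = ln(C₀/C)/k = ln(34/18.2)/0.26 = 0.6249/0.26 = 2.404 d.

2.40 d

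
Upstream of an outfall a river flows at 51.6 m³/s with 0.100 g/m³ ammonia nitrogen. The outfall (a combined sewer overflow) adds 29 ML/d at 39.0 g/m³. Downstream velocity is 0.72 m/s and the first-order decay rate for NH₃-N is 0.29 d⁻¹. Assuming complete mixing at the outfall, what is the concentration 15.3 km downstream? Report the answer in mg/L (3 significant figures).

0.327 mg/L

29 ML/d = 0.3356 m³/s.
After complete mixing, C₀ = (0.3356·39 + 51.6·0.1) / 51.94 = 0.3514 mg/L.
Travel time t = 1.53e+04 m / 0.72 m/s = 2.125e+04 s = 0.2459 d.
C = 0.3514·exp(−0.29·0.2459) = 0.3514·0.9312 = 0.3272 mg/L.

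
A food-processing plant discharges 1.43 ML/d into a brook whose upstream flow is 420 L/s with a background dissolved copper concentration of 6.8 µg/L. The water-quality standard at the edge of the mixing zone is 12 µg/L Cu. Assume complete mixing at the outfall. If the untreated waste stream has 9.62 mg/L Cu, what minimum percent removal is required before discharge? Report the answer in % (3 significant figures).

1.43 ML/d = 0.01655 m³/s.
420 L/s = 0.42 m³/s.
6.8 µg/L = 0.0068 mg/L.
12 µg/L = 0.012 mg/L.
Mass balance: 0.012·0.4366 = 0.01655·Cₑ + 0.42·0.0068.
Cₑ = (0.005239 − 0.002856) / 0.01655 = 0.144 mg/L.
Required removal = 1 − 0.144/9.62 = 98.5 %.

98.5 %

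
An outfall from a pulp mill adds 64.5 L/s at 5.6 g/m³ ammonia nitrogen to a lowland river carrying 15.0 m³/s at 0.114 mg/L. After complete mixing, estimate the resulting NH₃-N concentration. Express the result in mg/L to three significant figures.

64.5 L/s = 0.0645 m³/s.
By mass balance at complete mixing, C = (0.0645·5.6 + 15·0.114) / (0.0645 + 15) = 2.071/15.06 = 0.1375 mg/L.

0.137 mg/L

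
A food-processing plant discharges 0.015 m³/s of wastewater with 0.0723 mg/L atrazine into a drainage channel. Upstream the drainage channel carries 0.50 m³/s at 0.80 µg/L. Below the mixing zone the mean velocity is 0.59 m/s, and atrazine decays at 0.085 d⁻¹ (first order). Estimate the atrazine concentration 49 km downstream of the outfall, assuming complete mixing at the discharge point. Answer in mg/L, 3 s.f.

0.00266 mg/L

0.80 µg/L = 0.0008 mg/L.
After complete mixing, C₀ = (0.015·0.0723 + 0.5·0.0008) / 0.515 = 0.002883 mg/L.
Travel time t = 4.9e+04 m / 0.59 m/s = 8.305e+04 s = 0.9612 d.
C = 0.002883·exp(−0.085·0.9612) = 0.002883·0.9215 = 0.002656 mg/L.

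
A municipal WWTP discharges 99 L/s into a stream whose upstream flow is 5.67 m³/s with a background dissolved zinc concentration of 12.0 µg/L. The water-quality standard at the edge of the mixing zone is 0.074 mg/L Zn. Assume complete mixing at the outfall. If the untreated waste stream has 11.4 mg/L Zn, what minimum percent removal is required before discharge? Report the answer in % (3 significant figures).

99 L/s = 0.099 m³/s.
12.0 µg/L = 0.012 mg/L.
Mass balance: 0.074·5.769 = 0.099·Cₑ + 5.67·0.012.
Cₑ = (0.4269 − 0.06804) / 0.099 = 3.625 mg/L.
Required removal = 1 − 3.625/11.4 = 68.2 %.

68.2 %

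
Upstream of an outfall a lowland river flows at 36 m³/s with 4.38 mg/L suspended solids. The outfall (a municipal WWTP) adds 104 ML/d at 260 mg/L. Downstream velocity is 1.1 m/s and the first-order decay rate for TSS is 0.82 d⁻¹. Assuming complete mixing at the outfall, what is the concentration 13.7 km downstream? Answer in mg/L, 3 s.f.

11.2 mg/L

104 ML/d = 1.204 m³/s.
After complete mixing, C₀ = (1.204·260 + 36·4.38) / 37.2 = 12.65 mg/L.
Travel time t = 1.37e+04 m / 1.1 m/s = 1.245e+04 s = 0.1441 d.
C = 12.65·exp(−0.82·0.1441) = 12.65·0.8885 = 11.24 mg/L.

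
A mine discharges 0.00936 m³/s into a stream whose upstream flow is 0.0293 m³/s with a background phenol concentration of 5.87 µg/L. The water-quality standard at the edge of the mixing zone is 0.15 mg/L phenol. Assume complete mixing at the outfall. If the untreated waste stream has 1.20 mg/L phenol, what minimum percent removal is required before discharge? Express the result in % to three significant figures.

49.9 %

5.87 µg/L = 0.00587 mg/L.
Mass balance: 0.15·0.03866 = 0.00936·Cₑ + 0.0293·0.00587.
Cₑ = (0.005799 − 0.000172) / 0.00936 = 0.6012 mg/L.
Required removal = 1 − 0.6012/1.20 = 49.9 %.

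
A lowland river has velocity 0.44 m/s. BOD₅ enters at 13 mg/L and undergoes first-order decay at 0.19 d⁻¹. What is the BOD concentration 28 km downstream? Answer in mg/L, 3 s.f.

11.3 mg/L

Travel time t = 28 km / 0.44 m/s = 2.8e+04/0.44 = 6.364e+04 s = 0.7365 d.
First-order decay: C = 13·exp(−0.19·0.7365) = 13·0.8694 = 11.3 mg/L.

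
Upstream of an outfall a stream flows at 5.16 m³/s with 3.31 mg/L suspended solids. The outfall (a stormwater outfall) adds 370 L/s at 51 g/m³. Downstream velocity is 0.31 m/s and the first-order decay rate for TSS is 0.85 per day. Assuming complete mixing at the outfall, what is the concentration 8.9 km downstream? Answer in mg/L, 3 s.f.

370 L/s = 0.37 m³/s.
After complete mixing, C₀ = (0.37·51 + 5.16·3.31) / 5.53 = 6.501 mg/L.
Travel time t = 8900 m / 0.31 m/s = 2.871e+04 s = 0.3323 d.
C = 6.501·exp(−0.85·0.3323) = 6.501·0.7539 = 4.901 mg/L.

4.90 mg/L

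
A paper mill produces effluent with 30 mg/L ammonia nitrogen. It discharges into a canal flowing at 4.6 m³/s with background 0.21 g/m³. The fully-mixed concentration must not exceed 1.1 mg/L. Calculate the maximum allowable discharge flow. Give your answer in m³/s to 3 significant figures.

0.142 m³/s

Mass balance at complete mixing: C_std·(Q_w + Q_r) = Q_w·C_e + Q_r·C_b.
Rearranging, Q_w = Q_r·(C_std − C_b)/(C_e − C_std) = 4.6·(1.1 − 0.21) / (30 − 1.1) = 0.1417 m³/s.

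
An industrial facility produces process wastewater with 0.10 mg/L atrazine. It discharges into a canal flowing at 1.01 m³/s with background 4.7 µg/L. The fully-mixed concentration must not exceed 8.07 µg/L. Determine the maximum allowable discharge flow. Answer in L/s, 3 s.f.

4.7 µg/L = 0.0047 mg/L.
8.07 µg/L = 0.00807 mg/L.
Mass balance at complete mixing: C_std·(Q_w + Q_r) = Q_w·C_e + Q_r·C_b.
Rearranging, Q_w = Q_r·(C_std − C_b)/(C_e − C_std) = 1.01·(0.00807 − 0.0047) / (0.1 − 0.00807) = 0.03702 m³/s.
= 37.02 L/s.

37.0 L/s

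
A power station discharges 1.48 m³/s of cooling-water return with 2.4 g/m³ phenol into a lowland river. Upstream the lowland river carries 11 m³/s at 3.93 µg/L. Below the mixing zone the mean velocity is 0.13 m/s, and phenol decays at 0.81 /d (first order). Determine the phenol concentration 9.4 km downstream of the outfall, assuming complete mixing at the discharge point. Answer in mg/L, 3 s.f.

3.93 µg/L = 0.00393 mg/L.
After complete mixing, C₀ = (1.48·2.4 + 11·0.00393) / 12.48 = 0.2881 mg/L.
Travel time t = 9400 m / 0.13 m/s = 7.231e+04 s = 0.8369 d.
C = 0.2881·exp(−0.81·0.8369) = 0.2881·0.5077 = 0.1463 mg/L.

0.146 mg/L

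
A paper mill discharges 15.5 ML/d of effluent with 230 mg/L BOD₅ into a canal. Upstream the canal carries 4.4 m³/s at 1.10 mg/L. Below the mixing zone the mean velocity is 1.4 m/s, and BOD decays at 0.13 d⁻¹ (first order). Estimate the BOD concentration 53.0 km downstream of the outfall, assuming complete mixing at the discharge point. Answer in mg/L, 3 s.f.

15.5 ML/d = 0.1794 m³/s.
After complete mixing, C₀ = (0.1794·230 + 4.4·1.1) / 4.579 = 10.07 mg/L.
Travel time t = 5.3e+04 m / 1.4 m/s = 3.786e+04 s = 0.4382 d.
C = 10.07·exp(−0.13·0.4382) = 10.07·0.9446 = 9.51 mg/L.

9.51 mg/L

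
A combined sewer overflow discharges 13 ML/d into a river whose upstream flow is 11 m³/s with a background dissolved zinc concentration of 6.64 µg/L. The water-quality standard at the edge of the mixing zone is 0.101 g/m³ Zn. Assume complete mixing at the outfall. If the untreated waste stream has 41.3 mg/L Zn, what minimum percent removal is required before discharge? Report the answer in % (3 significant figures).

13 ML/d = 0.1505 m³/s.
6.64 µg/L = 0.00664 mg/L.
Mass balance: 0.101·11.15 = 0.1505·Cₑ + 11·0.00664.
Cₑ = (1.126 − 0.07304) / 0.1505 = 6.999 mg/L.
Required removal = 1 − 6.999/41.3 = 83.05 %.

83.1 %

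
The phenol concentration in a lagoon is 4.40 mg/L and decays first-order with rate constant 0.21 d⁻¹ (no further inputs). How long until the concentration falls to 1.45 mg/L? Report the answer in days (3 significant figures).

5.29 d

t = ln(C₀/C)/k = ln(4.40/1.45)/0.21 = 1.11/0.21 = 5.286 d.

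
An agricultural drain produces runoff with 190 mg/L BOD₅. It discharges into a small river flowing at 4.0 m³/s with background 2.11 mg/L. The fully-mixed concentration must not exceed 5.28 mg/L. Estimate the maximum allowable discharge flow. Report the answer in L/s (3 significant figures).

Mass balance at complete mixing: C_std·(Q_w + Q_r) = Q_w·C_e + Q_r·C_b.
Rearranging, Q_w = Q_r·(C_std − C_b)/(C_e − C_std) = 4.0·(5.28 − 2.11) / (190 − 5.28) = 0.06864 m³/s.
= 68.64 L/s.

68.6 L/s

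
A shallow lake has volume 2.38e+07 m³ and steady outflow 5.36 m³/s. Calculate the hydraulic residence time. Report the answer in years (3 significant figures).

Q = 5.36 m³/s × 3.156e+07 s/yr = 1.691e+08 m³/yr.
Hydraulic residence time τ = V/Q = 2.38e+07/1.691e+08 = 0.1407 yr.

0.141 yr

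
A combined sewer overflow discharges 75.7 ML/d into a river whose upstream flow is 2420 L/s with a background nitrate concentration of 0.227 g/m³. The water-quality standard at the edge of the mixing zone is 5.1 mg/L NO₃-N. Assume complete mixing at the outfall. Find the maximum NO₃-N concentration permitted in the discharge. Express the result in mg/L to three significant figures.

18.6 mg/L

75.7 ML/d = 0.8762 m³/s.
2420 L/s = 2.42 m³/s.
Mass balance: 5.1·3.296 = 0.8762·Cₑ + 2.42·0.227.
Cₑ = (16.81 − 0.5493) / 0.8762 = 18.56 mg/L.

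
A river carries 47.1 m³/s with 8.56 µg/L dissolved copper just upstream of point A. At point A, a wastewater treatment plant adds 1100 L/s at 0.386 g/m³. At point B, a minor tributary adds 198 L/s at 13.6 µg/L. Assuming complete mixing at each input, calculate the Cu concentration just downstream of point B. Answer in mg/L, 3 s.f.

8.56 µg/L = 0.00856 mg/L.
1100 L/s = 1.1 m³/s.
After input A: C = (47.1·0.00856 + 1.1·0.386) / 48.2 = 0.01717 mg/L.
198 L/s = 0.198 m³/s.
13.6 µg/L = 0.0136 mg/L.
After input B: C = (48.2·0.01717 + 0.198·0.0136) / 48.4 = 0.01716 mg/L.

0.0172 mg/L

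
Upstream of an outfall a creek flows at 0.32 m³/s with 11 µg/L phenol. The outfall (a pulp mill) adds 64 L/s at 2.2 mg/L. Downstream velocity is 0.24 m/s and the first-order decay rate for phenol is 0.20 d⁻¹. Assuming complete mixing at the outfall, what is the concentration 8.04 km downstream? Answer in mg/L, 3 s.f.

64 L/s = 0.064 m³/s.
11 µg/L = 0.011 mg/L.
After complete mixing, C₀ = (0.064·2.2 + 0.32·0.011) / 0.384 = 0.3758 mg/L.
Travel time t = 8040 m / 0.24 m/s = 3.35e+04 s = 0.3877 d.
C = 0.3758·exp(−0.20·0.3877) = 0.3758·0.9254 = 0.3478 mg/L.

0.348 mg/L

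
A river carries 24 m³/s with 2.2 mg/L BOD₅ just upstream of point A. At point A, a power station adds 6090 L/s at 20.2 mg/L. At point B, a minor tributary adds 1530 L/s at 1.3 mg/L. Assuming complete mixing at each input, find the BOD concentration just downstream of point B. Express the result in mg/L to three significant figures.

6090 L/s = 6.09 m³/s.
After input A: C = (24·2.2 + 6.09·20.2) / 30.09 = 5.843 mg/L.
1530 L/s = 1.53 m³/s.
After input B: C = (30.09·5.843 + 1.53·1.3) / 31.62 = 5.623 mg/L.

5.62 mg/L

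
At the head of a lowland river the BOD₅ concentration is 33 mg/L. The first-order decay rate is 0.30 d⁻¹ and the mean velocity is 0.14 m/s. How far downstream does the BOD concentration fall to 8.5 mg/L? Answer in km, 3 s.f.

From C = C₀·e^(−kt), t = ln(C₀/C)/k = ln(33/8.5)/0.30 = 1.356/0.30 = 4.521 d.
Distance = v·t = 0.14 m/s × 3.907e+05 s = 5.469e+04 m = 54.69 km.

54.7 km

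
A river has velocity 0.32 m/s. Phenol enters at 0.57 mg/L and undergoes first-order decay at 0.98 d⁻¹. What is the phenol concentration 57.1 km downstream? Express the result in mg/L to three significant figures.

0.0753 mg/L

Travel time t = 57.1 km / 0.32 m/s = 5.71e+04/0.32 = 1.784e+05 s = 2.065 d.
First-order decay: C = 0.57·exp(−0.98·2.065) = 0.57·0.1321 = 0.07532 mg/L.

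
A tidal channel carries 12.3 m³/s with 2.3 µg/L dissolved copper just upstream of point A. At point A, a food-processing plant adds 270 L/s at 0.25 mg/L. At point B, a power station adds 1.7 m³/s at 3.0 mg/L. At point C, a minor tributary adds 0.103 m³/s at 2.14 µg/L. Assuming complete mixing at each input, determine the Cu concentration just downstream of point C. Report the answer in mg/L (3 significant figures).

2.3 µg/L = 0.0023 mg/L.
270 L/s = 0.27 m³/s.
After input A: C = (12.3·0.0023 + 0.27·0.25) / 12.57 = 0.007621 mg/L.
After input B: C = (12.57·0.007621 + 1.7·3) / 14.27 = 0.3641 mg/L.
2.14 µg/L = 0.00214 mg/L.
After input C: C = (14.27·0.3641 + 0.103·0.00214) / 14.37 = 0.3615 mg/L.

0.362 mg/L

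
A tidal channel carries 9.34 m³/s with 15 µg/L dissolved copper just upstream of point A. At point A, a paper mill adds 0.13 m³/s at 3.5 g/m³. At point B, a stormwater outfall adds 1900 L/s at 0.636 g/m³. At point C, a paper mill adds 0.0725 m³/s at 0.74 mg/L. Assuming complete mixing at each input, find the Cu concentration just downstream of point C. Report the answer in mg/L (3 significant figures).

0.162 mg/L

15 µg/L = 0.015 mg/L.
After input A: C = (9.34·0.015 + 0.13·3.5) / 9.47 = 0.06284 mg/L.
1900 L/s = 1.9 m³/s.
After input B: C = (9.47·0.06284 + 1.9·0.636) / 11.37 = 0.1586 mg/L.
After input C: C = (11.37·0.1586 + 0.0725·0.74) / 11.44 = 0.1623 mg/L.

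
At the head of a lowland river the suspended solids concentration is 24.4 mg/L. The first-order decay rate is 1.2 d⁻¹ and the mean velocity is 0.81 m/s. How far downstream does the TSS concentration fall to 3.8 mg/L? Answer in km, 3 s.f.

108 km

From C = C₀·e^(−kt), t = ln(C₀/C)/k = ln(24.4/3.8)/1.2 = 1.86/1.2 = 1.55 d.
Distance = v·t = 0.81 m/s × 1.339e+05 s = 1.085e+05 m = 108.5 km.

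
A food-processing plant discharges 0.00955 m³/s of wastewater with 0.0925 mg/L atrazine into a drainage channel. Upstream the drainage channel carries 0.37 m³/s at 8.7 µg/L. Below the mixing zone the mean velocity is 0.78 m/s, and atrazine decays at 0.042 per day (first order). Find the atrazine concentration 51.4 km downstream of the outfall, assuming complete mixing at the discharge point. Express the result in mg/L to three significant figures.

8.7 µg/L = 0.0087 mg/L.
After complete mixing, C₀ = (0.00955·0.0925 + 0.37·0.0087) / 0.3795 = 0.01081 mg/L.
Travel time t = 5.14e+04 m / 0.78 m/s = 6.59e+04 s = 0.7627 d.
C = 0.01081·exp(−0.042·0.7627) = 0.01081·0.9685 = 0.01047 mg/L.

0.0105 mg/L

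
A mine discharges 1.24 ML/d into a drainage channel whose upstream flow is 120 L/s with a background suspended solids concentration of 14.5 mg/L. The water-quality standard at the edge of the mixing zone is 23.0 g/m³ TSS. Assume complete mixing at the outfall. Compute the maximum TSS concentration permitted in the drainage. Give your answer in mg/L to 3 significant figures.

94.1 mg/L

1.24 ML/d = 0.01435 m³/s.
120 L/s = 0.12 m³/s.
Mass balance: 23·0.1344 = 0.01435·Cₑ + 0.12·14.5.
Cₑ = (3.09 − 1.74) / 0.01435 = 94.07 mg/L.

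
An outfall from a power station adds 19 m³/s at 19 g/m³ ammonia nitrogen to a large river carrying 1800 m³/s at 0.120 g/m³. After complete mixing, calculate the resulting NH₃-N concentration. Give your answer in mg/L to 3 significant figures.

Conservation of mass across the mixing zone: C = (19·19 + 1800·0.12) / (19 + 1800) = 577/1819 = 0.3172 mg/L.

0.317 mg/L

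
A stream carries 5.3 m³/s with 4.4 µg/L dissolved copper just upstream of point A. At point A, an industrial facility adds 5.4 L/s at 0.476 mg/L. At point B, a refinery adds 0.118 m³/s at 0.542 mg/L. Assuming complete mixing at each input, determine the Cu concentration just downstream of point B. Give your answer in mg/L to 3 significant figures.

0.0166 mg/L

4.4 µg/L = 0.0044 mg/L.
5.4 L/s = 0.0054 m³/s.
After input A: C = (5.3·0.0044 + 0.0054·0.476) / 5.305 = 0.00488 mg/L.
After input B: C = (5.305·0.00488 + 0.118·0.542) / 5.423 = 0.01657 mg/L.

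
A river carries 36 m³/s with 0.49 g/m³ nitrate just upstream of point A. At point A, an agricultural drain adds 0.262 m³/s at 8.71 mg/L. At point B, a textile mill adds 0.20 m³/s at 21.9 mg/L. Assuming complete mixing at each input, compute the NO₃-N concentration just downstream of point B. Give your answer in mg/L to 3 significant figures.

0.667 mg/L

After input A: C = (36·0.49 + 0.262·8.71) / 36.26 = 0.5494 mg/L.
After input B: C = (36.26·0.5494 + 0.2·21.9) / 36.46 = 0.6665 mg/L.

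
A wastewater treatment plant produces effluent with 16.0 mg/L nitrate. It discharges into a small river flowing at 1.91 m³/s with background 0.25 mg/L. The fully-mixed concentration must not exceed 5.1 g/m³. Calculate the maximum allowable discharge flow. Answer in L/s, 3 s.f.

Mass balance at complete mixing: C_std·(Q_w + Q_r) = Q_w·C_e + Q_r·C_b.
Rearranging, Q_w = Q_r·(C_std − C_b)/(C_e − C_std) = 1.91·(5.1 − 0.25) / (16 − 5.1) = 0.8499 m³/s.
= 849.9 L/s.

850 L/s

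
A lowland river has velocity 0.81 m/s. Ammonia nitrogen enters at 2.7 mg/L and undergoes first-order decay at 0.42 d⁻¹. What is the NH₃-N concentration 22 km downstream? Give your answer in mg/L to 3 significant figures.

2.37 mg/L

Travel time t = 22 km / 0.81 m/s = 2.2e+04/0.81 = 2.716e+04 s = 0.3144 d.
First-order decay: C = 2.7·exp(−0.42·0.3144) = 2.7·0.8763 = 2.366 mg/L.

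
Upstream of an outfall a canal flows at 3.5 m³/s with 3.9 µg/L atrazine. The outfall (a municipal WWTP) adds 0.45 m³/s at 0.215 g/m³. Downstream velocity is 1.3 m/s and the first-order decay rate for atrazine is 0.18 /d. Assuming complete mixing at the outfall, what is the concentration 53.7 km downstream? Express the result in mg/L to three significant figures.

0.0256 mg/L

3.9 µg/L = 0.0039 mg/L.
After complete mixing, C₀ = (0.45·0.215 + 3.5·0.0039) / 3.95 = 0.02795 mg/L.
Travel time t = 5.37e+04 m / 1.3 m/s = 4.131e+04 s = 0.4781 d.
C = 0.02795·exp(−0.18·0.4781) = 0.02795·0.9175 = 0.02564 mg/L.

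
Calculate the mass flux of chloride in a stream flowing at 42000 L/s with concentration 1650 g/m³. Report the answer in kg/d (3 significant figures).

42000 L/s = 42 m³/s.
Mass flux = Q·C = 42 m³/s × 1650 g/m³ = 6.93e+04 g/s.
= 6.93e+04 g/s × 86.4 = 5.988e+06 kg/d.

5.99e+06 kg/d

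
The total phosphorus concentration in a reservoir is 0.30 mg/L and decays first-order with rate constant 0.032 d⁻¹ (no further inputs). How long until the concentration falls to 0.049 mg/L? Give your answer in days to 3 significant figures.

56.6 d

t = ln(C₀/C)/k = ln(0.30/0.049)/0.032 = 1.812/0.032 = 56.62 d.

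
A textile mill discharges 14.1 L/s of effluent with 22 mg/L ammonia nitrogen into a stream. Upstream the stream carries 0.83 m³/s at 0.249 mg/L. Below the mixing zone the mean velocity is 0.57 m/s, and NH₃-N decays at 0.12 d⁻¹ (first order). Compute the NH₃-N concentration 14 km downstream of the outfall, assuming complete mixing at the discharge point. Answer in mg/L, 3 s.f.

14.1 L/s = 0.0141 m³/s.
After complete mixing, C₀ = (0.0141·22 + 0.83·0.249) / 0.8441 = 0.6123 mg/L.
Travel time t = 1.4e+04 m / 0.57 m/s = 2.456e+04 s = 0.2843 d.
C = 0.6123·exp(−0.12·0.2843) = 0.6123·0.9665 = 0.5918 mg/L.

0.592 mg/L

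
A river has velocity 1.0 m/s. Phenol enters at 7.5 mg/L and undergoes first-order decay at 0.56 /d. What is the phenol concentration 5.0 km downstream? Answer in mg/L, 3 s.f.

7.26 mg/L

Travel time t = 5.0 km / 1.0 m/s = 5000/1.0 = 5000 s = 0.05787 d.
First-order decay: C = 7.5·exp(−0.56·0.05787) = 7.5·0.9681 = 7.261 mg/L.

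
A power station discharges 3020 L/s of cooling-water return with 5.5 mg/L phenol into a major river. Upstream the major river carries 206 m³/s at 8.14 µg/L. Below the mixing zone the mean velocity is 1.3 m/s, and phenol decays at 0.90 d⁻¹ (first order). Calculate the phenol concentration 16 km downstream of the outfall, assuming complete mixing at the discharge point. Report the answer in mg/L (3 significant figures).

3020 L/s = 3.02 m³/s.
8.14 µg/L = 0.00814 mg/L.
After complete mixing, C₀ = (3.02·5.5 + 206·0.00814) / 209 = 0.08749 mg/L.
Travel time t = 1.6e+04 m / 1.3 m/s = 1.231e+04 s = 0.1425 d.
C = 0.08749·exp(−0.90·0.1425) = 0.08749·0.8797 = 0.07696 mg/L.

0.0770 mg/L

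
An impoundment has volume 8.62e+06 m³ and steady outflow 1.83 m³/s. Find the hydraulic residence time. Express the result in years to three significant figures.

0.149 yr

Q = 1.83 m³/s × 3.156e+07 s/yr = 5.775e+07 m³/yr.
Hydraulic residence time τ = V/Q = 8.62e+06/5.775e+07 = 0.1493 yr.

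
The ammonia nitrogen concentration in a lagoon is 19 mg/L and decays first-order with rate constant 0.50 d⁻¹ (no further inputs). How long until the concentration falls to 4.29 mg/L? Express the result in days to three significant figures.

t = ln(C₀/C)/k = ln(19/4.29)/0.50 = 1.488/0.50 = 2.976 d.

2.98 d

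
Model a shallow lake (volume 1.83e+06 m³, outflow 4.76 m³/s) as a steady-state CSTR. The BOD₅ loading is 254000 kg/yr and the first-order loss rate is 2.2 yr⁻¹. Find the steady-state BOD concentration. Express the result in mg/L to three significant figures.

Outflow Q = 4.76 m³/s × 3.156e+07 s/yr = 1.502e+08 m³/yr.
Steady-state CSTR mass balance: W = Q·C + k·V·C, so C = W/(Q + kV).
Q + kV = 1.502e+08 + 2.2·1.83e+06 = 1.542e+08 m³/yr.
C = 254000/1.542e+08 = 0.001647 kg/m³ = 1.647 mg/L.

1.65 mg/L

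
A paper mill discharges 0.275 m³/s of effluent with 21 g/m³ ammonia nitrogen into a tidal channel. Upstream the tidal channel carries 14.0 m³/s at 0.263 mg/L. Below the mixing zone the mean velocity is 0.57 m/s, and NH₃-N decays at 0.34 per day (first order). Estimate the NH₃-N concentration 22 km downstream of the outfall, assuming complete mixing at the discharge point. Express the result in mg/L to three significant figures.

0.569 mg/L

After complete mixing, C₀ = (0.275·21 + 14·0.263) / 14.28 = 0.6625 mg/L.
Travel time t = 2.2e+04 m / 0.57 m/s = 3.86e+04 s = 0.4467 d.
C = 0.6625·exp(−0.34·0.4467) = 0.6625·0.8591 = 0.5691 mg/L.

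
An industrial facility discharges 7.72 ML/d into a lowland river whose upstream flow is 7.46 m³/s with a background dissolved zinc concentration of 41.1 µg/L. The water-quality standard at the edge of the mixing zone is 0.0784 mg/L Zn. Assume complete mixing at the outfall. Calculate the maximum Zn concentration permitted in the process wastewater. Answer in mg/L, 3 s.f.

7.72 ML/d = 0.08935 m³/s.
41.1 µg/L = 0.0411 mg/L.
Mass balance: 0.0784·7.549 = 0.08935·Cₑ + 7.46·0.0411.
Cₑ = (0.5919 − 0.3066) / 0.08935 = 3.193 mg/L.

3.19 mg/L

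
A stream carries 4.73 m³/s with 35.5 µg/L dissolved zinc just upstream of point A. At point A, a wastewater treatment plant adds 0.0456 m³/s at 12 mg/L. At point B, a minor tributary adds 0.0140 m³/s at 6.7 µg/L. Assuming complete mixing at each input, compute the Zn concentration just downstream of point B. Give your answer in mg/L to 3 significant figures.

0.149 mg/L

35.5 µg/L = 0.0355 mg/L.
After input A: C = (4.73·0.0355 + 0.0456·12) / 4.776 = 0.1497 mg/L.
6.7 µg/L = 0.0067 mg/L.
After input B: C = (4.776·0.1497 + 0.014·0.0067) / 4.79 = 0.1493 mg/L.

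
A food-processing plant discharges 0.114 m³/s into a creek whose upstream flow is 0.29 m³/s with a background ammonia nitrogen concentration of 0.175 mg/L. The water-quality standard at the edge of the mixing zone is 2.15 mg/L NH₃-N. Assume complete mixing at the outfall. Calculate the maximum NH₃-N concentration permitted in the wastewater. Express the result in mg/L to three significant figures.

7.17 mg/L

Mass balance: 2.15·0.404 = 0.114·Cₑ + 0.29·0.175.
Cₑ = (0.8686 − 0.05075) / 0.114 = 7.174 mg/L.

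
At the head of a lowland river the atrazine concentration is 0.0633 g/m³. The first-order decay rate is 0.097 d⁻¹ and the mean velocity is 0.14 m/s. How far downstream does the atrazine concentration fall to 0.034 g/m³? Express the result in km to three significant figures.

77.5 km

From C = C₀·e^(−kt), t = ln(C₀/C)/k = ln(0.0633/0.034)/0.097 = 0.6215/0.097 = 6.407 d.
Distance = v·t = 0.14 m/s × 5.536e+05 s = 7.75e+04 m = 77.5 km.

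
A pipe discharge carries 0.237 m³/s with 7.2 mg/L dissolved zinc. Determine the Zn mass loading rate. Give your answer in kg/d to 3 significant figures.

Mass flux = Q·C = 0.237 m³/s × 7.2 g/m³ = 1.706 g/s.
= 1.706 g/s × 86.4 = 147.4 kg/d.

147 kg/d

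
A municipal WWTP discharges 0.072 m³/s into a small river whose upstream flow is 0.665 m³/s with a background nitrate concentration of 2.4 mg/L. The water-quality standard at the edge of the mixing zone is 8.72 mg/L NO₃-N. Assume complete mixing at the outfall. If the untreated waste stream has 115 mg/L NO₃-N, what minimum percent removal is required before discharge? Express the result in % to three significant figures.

Mass balance: 8.72·0.737 = 0.072·Cₑ + 0.665·2.4.
Cₑ = (6.427 − 1.596) / 0.072 = 67.09 mg/L.
Required removal = 1 − 67.09/115 = 41.66 %.

41.7 %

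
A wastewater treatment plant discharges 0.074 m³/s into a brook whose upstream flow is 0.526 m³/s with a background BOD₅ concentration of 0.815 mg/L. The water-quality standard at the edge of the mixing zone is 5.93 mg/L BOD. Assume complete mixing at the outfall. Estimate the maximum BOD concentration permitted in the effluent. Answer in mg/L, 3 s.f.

42.3 mg/L

Mass balance: 5.93·0.6 = 0.074·Cₑ + 0.526·0.815.
Cₑ = (3.558 − 0.4287) / 0.074 = 42.29 mg/L.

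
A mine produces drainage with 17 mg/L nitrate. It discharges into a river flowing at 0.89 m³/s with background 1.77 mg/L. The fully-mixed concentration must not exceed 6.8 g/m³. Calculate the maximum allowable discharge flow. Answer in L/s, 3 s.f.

Mass balance at complete mixing: C_std·(Q_w + Q_r) = Q_w·C_e + Q_r·C_b.
Rearranging, Q_w = Q_r·(C_std − C_b)/(C_e − C_std) = 0.89·(6.8 − 1.77) / (17 − 6.8) = 0.4389 m³/s.
= 438.9 L/s.

439 L/s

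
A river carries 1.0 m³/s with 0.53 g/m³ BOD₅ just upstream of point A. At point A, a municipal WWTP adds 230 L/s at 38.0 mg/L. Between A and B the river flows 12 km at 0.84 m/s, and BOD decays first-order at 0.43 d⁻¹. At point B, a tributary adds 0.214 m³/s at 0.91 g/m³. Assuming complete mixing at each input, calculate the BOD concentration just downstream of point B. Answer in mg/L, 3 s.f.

230 L/s = 0.23 m³/s.
After input A: C = (1·0.53 + 0.23·38) / 1.23 = 7.537 mg/L.
Over the 12 km reach to input B (t = 1.429e+04 s = 0.1653 d), decay gives C = 7.537·exp(−0.43·0.1653) = 7.019 mg/L.
After input B: C = (1.23·7.019 + 0.214·0.91) / 1.444 = 6.114 mg/L.

6.11 mg/L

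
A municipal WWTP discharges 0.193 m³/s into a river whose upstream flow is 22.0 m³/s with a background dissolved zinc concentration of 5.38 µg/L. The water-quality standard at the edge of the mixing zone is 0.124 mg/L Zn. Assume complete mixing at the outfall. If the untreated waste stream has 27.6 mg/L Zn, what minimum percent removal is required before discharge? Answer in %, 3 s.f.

5.38 µg/L = 0.00538 mg/L.
Mass balance: 0.124·22.19 = 0.193·Cₑ + 22·0.00538.
Cₑ = (2.752 − 0.1184) / 0.193 = 13.65 mg/L.
Required removal = 1 − 13.65/27.6 = 50.56 %.

50.6 %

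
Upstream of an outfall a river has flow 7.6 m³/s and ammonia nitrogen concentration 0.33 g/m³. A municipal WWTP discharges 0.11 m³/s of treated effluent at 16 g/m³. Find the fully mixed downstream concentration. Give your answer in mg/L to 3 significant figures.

Flow-weighted mixing gives C = (0.11·16 + 7.6·0.33) / (0.11 + 7.6) = 4.268/7.71 = 0.5536 mg/L.

0.554 mg/L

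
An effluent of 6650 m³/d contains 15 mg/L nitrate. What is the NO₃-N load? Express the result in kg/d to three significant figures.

99.8 kg/d

6650 m³/d = 0.07697 m³/s.
Mass flux = Q·C = 0.07697 m³/s × 15 g/m³ = 1.155 g/s.
= 1.155 g/s × 86.4 = 99.75 kg/d.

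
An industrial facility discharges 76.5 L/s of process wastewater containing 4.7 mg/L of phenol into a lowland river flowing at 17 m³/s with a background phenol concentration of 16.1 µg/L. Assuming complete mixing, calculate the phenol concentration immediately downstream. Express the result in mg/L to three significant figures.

0.0371 mg/L

76.5 L/s = 0.0765 m³/s.
16.1 µg/L = 0.0161 mg/L.
Flow-weighted mixing gives C = (0.0765·4.7 + 17·0.0161) / (0.0765 + 17) = 0.6333/17.08 = 0.03708 mg/L.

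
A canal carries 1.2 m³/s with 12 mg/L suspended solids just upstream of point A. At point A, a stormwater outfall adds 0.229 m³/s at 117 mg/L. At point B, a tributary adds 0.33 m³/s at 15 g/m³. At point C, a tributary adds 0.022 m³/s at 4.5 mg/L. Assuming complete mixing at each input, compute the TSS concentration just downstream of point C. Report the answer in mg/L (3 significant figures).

After input A: C = (1.2·12 + 0.229·117) / 1.429 = 28.83 mg/L.
After input B: C = (1.429·28.83 + 0.33·15) / 1.759 = 26.23 mg/L.
After input C: C = (1.759·26.23 + 0.022·4.5) / 1.781 = 25.96 mg/L.

26.0 mg/L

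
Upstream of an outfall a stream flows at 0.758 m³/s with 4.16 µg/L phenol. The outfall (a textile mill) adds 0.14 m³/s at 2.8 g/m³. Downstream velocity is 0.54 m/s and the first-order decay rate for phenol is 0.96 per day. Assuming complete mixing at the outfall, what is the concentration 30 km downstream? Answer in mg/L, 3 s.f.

4.16 µg/L = 0.00416 mg/L.
After complete mixing, C₀ = (0.14·2.8 + 0.758·0.00416) / 0.898 = 0.44 mg/L.
Travel time t = 3e+04 m / 0.54 m/s = 5.556e+04 s = 0.643 d.
C = 0.44·exp(−0.96·0.643) = 0.44·0.5394 = 0.2374 mg/L.

0.237 mg/L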